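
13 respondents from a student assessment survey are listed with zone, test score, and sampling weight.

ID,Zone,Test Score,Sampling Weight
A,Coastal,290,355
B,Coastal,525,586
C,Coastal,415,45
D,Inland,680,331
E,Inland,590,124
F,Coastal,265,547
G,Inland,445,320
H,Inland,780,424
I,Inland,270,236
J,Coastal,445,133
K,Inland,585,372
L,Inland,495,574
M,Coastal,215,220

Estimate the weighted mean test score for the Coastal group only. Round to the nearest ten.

360

Coastal rows: A, B, C, F, J, M
Weighted sum = 290×355 + 525×586 + 415×45 + 265×547 + 445×133 + 215×220
  = 102950 + 307650 + 18675 + 144955 + 59185 + 47300 = 680715
Sum of weights = 355 + 586 + 45 + 547 + 133 + 220 = 1886
Weighted mean = 680715 / 1886 = 360.93054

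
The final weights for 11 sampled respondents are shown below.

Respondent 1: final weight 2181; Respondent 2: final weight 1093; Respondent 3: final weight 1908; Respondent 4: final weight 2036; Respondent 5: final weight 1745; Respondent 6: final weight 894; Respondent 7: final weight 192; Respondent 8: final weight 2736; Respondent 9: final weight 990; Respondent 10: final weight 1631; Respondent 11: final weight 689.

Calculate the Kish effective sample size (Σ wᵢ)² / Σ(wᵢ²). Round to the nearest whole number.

Σ wᵢ = 2181 + 1093 + 1908 + 2036 + 1745 + 894 + 192 + 2736 + 990 + 1631 + 689 = 16095
Σ wᵢ² = 29218973
n_eff = 16095² / 29218973 = 259049025 / 29218973 = 8.8657813

9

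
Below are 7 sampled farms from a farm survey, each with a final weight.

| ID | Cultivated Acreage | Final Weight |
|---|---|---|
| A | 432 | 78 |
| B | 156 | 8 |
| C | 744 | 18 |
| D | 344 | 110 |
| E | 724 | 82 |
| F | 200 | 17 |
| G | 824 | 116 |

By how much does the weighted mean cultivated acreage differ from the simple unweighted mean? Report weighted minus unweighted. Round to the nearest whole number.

81

Unweighted sum = 432 + 156 + 744 + 344 + 724 + 200 + 824 = 3424
Unweighted mean = 3424 / 7 = 489.14286
Weighted sum = 432×78 + 156×8 + 744×18 + 344×110 + 724×82 + 200×17 + 824×116
  = 33696 + 1248 + 13392 + 37840 + 59368 + 3400 + 95584 = 244528
Sum of weights = 78 + 8 + 18 + 110 + 82 + 17 + 116 = 429
Weighted mean = 244528 / 429 = 569.99534
Difference (weighted minus unweighted) = 80.852481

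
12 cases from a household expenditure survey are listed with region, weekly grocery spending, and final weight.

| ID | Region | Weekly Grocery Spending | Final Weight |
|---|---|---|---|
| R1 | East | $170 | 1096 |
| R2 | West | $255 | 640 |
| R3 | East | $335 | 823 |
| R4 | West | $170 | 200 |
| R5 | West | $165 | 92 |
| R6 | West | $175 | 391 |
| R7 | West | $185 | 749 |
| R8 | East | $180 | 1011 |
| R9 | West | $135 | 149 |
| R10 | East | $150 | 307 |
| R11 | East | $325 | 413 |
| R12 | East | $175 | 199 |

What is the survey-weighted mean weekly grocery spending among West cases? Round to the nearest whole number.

West rows: R2, R4, R5, R6, R7, R9
Weighted sum = 439485
Sum of weights = 640 + 200 + 92 + 391 + 749 + 149 = 2221
Weighted mean = 439485 / 2221 = 197.87708

198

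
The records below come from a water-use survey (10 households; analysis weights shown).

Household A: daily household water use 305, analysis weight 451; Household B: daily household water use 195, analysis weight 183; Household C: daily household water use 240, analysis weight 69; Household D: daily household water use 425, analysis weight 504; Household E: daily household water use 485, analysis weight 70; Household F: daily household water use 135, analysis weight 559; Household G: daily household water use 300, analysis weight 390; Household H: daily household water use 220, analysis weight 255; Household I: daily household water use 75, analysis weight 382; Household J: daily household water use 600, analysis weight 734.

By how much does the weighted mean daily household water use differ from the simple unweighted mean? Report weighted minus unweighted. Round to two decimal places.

23.26

Unweighted sum = 305 + 195 + 240 + 425 + 485 + 135 + 300 + 220 + 75 + 600 = 2980
Unweighted mean = 2980 / 10 = 298
Weighted sum = 305×451 + 195×183 + 240×69 + 425×504 + 485×70 + 135×559 + 300×390 + 220×255 + 75×382 + 600×734
  = 137555 + 35685 + 16560 + 214200 + 33950 + 75465 + 117000 + 56100 + 28650 + 440400 = 1155565
Sum of weights = 451 + 183 + 69 + 504 + 70 + 559 + 390 + 255 + 382 + 734 = 3597
Weighted mean = 1155565 / 3597 = 321.25799
Difference (weighted minus unweighted) = 23.257993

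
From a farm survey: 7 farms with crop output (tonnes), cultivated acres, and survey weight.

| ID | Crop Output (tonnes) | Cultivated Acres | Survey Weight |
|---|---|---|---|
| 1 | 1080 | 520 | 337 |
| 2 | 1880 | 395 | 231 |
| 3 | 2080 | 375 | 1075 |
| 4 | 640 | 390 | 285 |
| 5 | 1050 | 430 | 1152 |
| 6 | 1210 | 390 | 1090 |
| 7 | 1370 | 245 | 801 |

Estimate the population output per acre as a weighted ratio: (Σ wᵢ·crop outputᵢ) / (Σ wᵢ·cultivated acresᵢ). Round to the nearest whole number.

4

Σ wᵢ·y = 6842510
Σ wᵢ·x = 520×337 + 395×231 + 375×1075 + 390×285 + 430×1152 + 390×1090 + 245×801
  = 175240 + 91245 + 403125 + 111150 + 495360 + 425100 + 196245 = 1897465
Ratio = 6842510 / 1897465 = 3.6061324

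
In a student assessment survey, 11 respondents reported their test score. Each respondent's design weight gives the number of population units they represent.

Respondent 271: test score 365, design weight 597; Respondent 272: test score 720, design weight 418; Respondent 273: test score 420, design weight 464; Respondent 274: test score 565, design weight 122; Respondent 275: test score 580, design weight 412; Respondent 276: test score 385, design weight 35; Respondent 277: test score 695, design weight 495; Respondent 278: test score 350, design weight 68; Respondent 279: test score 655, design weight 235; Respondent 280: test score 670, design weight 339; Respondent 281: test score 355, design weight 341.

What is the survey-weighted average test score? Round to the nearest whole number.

540

Weighted sum = 365×597 + 720×418 + 420×464 + 565×122 + 580×412 + 385×35 + 695×495 + 350×68 + 655×235 + 670×339 + 355×341
  = 1905045
Sum of weights = 3526
Weighted mean = 1905045 / 3526 = 540.28503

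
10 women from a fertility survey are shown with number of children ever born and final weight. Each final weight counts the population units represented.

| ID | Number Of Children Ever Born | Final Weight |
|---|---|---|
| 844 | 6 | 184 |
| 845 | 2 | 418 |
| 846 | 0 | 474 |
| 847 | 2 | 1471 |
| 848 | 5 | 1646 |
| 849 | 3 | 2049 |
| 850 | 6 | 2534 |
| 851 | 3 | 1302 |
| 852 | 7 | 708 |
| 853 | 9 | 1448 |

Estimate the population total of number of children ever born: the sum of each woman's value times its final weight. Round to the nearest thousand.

56000

Weighted total = 56357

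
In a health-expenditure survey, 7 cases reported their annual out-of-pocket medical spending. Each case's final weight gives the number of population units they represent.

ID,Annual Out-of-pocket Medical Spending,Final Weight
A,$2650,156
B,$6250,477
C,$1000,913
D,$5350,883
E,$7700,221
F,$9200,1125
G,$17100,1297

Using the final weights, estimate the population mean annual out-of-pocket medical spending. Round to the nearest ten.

8530

Weighted sum = 2650×156 + 6250×477 + 1000×913 + 5350×883 + 7700×221 + 9200×1125 + 17100×1297
  = 43262100
Sum of weights = 156 + 477 + 913 + 883 + 221 + 1125 + 1297 = 5072
Weighted mean = 43262100 / 5072 = 8529.5938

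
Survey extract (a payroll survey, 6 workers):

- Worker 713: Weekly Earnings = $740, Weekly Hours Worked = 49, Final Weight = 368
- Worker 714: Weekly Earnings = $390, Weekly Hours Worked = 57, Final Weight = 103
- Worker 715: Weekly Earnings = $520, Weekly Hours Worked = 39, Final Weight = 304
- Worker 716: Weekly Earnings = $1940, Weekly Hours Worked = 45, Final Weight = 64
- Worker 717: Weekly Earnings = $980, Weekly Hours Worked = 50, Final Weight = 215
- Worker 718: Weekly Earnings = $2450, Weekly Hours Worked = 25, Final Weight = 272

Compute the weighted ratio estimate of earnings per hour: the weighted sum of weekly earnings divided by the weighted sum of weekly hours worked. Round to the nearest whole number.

26

Σ wᵢ·y = 740×368 + 390×103 + 520×304 + 1940×64 + 980×215 + 2450×272
  = 1471830
Σ wᵢ·x = 49×368 + 57×103 + 39×304 + 45×64 + 50×215 + 25×272
  = 18032 + 5871 + 11856 + 2880 + 10750 + 6800 = 56189
Ratio = 1471830 / 56189 = 26.194273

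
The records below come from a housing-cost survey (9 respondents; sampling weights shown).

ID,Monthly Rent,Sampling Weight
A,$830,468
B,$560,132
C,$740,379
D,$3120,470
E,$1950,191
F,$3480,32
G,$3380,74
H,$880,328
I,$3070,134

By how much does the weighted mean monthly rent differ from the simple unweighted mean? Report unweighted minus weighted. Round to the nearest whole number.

351

Unweighted sum = 830 + 560 + 740 + 3120 + 1950 + 3480 + 3380 + 880 + 3070 = 18010
Unweighted mean = 18010 / 9 = 2001.1111
Weighted sum = 830×468 + 560×132 + 740×379 + 3120×470 + 1950×191 + 3480×32 + 3380×74 + 880×328 + 3070×134
  = 388440 + 73920 + 280460 + 1466400 + 372450 + 111360 + 250120 + 288640 + 411380 = 3643170
Sum of weights = 468 + 132 + 379 + 470 + 191 + 32 + 74 + 328 + 134 = 2208
Weighted mean = 3643170 / 2208 = 1649.9864
Difference (unweighted minus weighted) = 351.1247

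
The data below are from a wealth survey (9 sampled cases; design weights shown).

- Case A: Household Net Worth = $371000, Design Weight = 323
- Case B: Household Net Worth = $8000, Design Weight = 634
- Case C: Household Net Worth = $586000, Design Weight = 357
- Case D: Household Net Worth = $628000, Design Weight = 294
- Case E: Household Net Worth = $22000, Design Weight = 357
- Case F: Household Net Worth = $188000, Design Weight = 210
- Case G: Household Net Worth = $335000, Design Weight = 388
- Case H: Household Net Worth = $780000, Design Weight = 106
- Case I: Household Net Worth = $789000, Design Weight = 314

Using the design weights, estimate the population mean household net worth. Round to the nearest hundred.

Weighted sum = 371000×323 + 8000×634 + 586000×357 + 628000×294 + 22000×357 + 188000×210 + 335000×388 + 780000×106 + 789000×314
  = 119833000 + 5072000 + 209202000 + 184632000 + 7854000 + 39480000 + 129980000 + 82680000 + 247746000 = 1026479000
Sum of weights = 2983
Weighted mean = 1026479000 / 2983 = 344109.62

344100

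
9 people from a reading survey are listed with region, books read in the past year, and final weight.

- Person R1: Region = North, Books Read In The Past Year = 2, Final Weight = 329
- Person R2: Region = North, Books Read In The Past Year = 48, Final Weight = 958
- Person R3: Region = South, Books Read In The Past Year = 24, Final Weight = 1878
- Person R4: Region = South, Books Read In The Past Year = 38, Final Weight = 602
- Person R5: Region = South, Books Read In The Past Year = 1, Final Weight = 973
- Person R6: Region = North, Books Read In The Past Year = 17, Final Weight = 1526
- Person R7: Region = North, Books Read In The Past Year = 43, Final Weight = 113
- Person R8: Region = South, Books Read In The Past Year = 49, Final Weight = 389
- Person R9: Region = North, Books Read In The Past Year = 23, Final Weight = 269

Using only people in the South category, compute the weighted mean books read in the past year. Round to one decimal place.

South rows: R3, R4, R5, R8
Weighted sum = 24×1878 + 38×602 + 1×973 + 49×389
  = 45072 + 22876 + 973 + 19061 = 87982
Sum of weights = 1878 + 602 + 973 + 389 = 3842
Weighted mean = 87982 / 3842 = 22.900052

22.9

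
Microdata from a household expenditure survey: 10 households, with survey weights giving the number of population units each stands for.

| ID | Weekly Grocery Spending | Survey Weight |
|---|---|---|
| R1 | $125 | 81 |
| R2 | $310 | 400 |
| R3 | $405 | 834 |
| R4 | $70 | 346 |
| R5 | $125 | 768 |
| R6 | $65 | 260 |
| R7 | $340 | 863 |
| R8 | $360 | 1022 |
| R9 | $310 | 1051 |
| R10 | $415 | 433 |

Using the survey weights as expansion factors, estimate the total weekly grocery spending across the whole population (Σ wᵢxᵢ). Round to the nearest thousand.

Weighted total = 1775860

1776000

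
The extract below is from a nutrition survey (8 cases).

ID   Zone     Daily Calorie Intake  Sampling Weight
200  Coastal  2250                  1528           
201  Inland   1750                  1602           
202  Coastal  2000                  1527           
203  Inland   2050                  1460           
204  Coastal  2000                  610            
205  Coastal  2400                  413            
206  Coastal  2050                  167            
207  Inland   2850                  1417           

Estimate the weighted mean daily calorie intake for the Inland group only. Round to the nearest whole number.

Inland rows: 201, 203, 207
Weighted sum = 1750×1602 + 2050×1460 + 2850×1417
  = 2803500 + 2993000 + 4038450 = 9834950
Sum of weights = 1602 + 1460 + 1417 = 4479
Weighted mean = 9834950 / 4479 = 2195.7915

2196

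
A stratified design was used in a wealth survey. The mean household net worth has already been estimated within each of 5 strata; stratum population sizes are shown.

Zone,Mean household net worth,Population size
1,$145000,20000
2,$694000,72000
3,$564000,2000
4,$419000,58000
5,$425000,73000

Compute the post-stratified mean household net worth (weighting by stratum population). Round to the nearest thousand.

Σ Nₕ·x̄ₕ = 145000×20000 + 694000×72000 + 564000×2000 + 419000×58000 + 425000×73000
  = 109323000000
Σ Nₕ = 20000 + 72000 + 2000 + 58000 + 73000 = 225000
Overall mean = 109323000000 / 225000 = 485880

486000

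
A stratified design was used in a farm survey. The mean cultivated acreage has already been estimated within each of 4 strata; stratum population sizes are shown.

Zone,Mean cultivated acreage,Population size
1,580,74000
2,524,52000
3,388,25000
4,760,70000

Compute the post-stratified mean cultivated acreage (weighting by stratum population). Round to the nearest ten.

Σ Nₕ·x̄ₕ = 580×74000 + 524×52000 + 388×25000 + 760×70000
  = 42920000 + 27248000 + 9700000 + 53200000 = 133068000
Σ Nₕ = 74000 + 52000 + 25000 + 70000 = 221000
Overall mean = 133068000 / 221000 = 602.11765

600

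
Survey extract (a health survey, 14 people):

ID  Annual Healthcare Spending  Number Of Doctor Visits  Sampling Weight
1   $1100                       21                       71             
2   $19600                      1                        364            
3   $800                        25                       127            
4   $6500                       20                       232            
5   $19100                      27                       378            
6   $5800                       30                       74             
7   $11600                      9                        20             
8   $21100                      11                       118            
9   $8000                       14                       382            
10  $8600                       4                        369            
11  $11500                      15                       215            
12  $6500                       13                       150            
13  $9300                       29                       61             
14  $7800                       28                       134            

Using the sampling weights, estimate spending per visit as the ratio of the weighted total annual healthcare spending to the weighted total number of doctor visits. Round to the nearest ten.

740

Σ wᵢ·y = 30482300
Σ wᵢ·x = 41094
Ratio = 30482300 / 41094 = 741.77009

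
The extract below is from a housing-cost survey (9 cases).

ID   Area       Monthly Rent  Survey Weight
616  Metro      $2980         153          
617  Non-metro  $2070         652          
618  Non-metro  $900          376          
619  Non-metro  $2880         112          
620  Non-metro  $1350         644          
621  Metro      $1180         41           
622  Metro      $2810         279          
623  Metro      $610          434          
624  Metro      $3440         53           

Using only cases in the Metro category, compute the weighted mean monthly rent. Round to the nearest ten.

1810

Metro rows: 616, 621, 622, 623, 624
Weighted sum = 2980×153 + 1180×41 + 2810×279 + 610×434 + 3440×53
  = 455940 + 48380 + 783990 + 264740 + 182320 = 1735370
Sum of weights = 153 + 41 + 279 + 434 + 53 = 960
Weighted mean = 1735370 / 960 = 1807.6771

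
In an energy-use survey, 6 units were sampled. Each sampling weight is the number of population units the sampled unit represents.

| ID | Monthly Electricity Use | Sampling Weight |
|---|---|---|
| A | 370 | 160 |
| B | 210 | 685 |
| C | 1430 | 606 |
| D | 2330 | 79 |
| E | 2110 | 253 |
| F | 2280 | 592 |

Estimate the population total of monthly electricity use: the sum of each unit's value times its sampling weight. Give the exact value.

Weighted total = 370×160 + 210×685 + 1430×606 + 2330×79 + 2110×253 + 2280×592
  = 3137290

3137290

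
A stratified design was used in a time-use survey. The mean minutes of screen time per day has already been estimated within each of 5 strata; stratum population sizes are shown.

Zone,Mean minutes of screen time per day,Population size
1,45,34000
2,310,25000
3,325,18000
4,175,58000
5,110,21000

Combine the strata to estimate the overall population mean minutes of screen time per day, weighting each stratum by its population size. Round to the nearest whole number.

Σ Nₕ·x̄ₕ = 27590000
Σ Nₕ = 34000 + 25000 + 18000 + 58000 + 21000 = 156000
Overall mean = 27590000 / 156000 = 176.85897

177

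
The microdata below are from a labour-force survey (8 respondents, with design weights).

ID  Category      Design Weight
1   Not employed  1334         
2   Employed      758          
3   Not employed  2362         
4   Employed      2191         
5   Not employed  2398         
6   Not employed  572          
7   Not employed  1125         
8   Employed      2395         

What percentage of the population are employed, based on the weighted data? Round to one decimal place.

40.7

Sum of weights for 'Employed' = 758 + 2191 + 2395 = 5344
Total weight = 13135
Weighted proportion = 5344 / 13135 = 0.40685192 → 40.685192%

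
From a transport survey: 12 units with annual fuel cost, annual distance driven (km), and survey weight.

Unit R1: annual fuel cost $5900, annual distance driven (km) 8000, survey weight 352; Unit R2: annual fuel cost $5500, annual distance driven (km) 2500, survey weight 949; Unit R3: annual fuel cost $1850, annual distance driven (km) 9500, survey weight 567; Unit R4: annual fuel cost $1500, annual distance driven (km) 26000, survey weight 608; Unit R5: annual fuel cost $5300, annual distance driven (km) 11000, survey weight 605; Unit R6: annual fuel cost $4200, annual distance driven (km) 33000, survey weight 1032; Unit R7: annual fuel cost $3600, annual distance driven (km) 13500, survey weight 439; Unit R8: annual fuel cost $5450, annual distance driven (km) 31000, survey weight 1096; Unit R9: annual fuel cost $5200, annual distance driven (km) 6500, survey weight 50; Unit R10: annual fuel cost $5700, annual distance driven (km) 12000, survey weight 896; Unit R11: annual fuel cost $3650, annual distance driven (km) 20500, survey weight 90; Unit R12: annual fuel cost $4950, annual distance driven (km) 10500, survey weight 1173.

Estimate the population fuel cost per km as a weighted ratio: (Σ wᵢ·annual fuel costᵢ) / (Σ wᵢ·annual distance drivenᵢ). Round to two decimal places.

0.27

Σ wᵢ·y = 35853800
Σ wᵢ·x = 8000×352 + 2500×949 + 9500×567 + 26000×608 + 11000×605 + 33000×1032 + 13500×439 + 31000×1096 + 6500×50 + 12000×896 + 20500×90 + 10500×1173
  = 2816000 + 2372500 + 5386500 + 15808000 + 6655000 + 34056000 + 5926500 + 33976000 + 325000 + 10752000 + 1845000 + 12316500 = 132235000
Ratio = 35853800 / 132235000 = 0.27113699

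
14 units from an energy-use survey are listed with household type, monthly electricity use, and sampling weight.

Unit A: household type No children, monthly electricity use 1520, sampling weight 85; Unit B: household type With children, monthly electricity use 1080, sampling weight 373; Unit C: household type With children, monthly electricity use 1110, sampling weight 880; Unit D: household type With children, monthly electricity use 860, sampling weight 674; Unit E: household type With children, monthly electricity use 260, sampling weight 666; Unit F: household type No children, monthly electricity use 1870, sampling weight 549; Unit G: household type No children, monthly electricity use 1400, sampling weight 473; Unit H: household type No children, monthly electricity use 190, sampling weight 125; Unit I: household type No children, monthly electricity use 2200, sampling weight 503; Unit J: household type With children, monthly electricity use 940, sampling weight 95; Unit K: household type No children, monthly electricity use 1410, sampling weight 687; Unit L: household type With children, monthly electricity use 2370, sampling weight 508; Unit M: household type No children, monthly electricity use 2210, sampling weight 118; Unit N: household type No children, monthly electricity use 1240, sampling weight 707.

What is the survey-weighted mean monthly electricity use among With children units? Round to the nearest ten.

1070

With children rows: B, C, D, E, J, L
Weighted sum = 1080×373 + 1110×880 + 860×674 + 260×666 + 940×95 + 2370×508
  = 402840 + 976800 + 579640 + 173160 + 89300 + 1203960 = 3425700
Sum of weights = 373 + 880 + 674 + 666 + 95 + 508 = 3196
Weighted mean = 3425700 / 3196 = 1071.8711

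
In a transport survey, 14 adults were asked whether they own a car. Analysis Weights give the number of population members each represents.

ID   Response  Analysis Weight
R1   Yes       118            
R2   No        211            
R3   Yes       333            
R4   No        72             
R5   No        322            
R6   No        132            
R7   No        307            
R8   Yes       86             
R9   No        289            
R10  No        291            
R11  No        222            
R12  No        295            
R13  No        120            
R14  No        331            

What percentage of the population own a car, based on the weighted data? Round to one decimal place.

Sum of weights for 'Yes' = 118 + 333 + 86 = 537
Total weight = 3129
Weighted proportion = 537 / 3129 = 0.17162033 → 17.162033%

17.2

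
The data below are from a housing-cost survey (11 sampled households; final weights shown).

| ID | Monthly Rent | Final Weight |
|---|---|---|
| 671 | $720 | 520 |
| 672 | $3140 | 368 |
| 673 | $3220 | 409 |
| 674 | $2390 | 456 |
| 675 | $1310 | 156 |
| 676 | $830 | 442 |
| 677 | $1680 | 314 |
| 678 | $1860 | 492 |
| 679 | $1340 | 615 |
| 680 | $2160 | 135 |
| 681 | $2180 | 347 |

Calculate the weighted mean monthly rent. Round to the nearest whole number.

1839

Weighted sum = 720×520 + 3140×368 + 3220×409 + 2390×456 + 1310×156 + 830×442 + 1680×314 + 1860×492 + 1340×615 + 2160×135 + 2180×347
  = 374400 + 1155520 + 1316980 + 1089840 + 204360 + 366860 + 527520 + 915120 + 824100 + 291600 + 756460 = 7822760
Sum of weights = 520 + 368 + 409 + 456 + 156 + 442 + 314 + 492 + 615 + 135 + 347 = 4254
Weighted mean = 7822760 / 4254 = 1838.9187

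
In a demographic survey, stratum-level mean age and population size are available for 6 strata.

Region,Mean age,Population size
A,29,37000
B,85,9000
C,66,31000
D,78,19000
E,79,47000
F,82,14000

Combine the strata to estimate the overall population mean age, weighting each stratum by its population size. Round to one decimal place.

65.1

Σ Nₕ·x̄ₕ = 10227000
Σ Nₕ = 37000 + 9000 + 31000 + 19000 + 47000 + 14000 = 157000
Overall mean = 10227000 / 157000 = 65.140127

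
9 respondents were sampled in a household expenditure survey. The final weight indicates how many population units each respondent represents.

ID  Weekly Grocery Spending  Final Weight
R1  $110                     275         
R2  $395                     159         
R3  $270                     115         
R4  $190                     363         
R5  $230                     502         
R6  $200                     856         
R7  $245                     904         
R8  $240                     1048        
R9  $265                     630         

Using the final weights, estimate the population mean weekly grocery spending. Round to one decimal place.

230.8

Weighted sum = 110×275 + 395×159 + 270×115 + 190×363 + 230×502 + 200×856 + 245×904 + 240×1048 + 265×630
  = 30250 + 62805 + 31050 + 68970 + 115460 + 171200 + 221480 + 251520 + 166950 = 1119685
Sum of weights = 4852
Weighted mean = 1119685 / 4852 = 230.76772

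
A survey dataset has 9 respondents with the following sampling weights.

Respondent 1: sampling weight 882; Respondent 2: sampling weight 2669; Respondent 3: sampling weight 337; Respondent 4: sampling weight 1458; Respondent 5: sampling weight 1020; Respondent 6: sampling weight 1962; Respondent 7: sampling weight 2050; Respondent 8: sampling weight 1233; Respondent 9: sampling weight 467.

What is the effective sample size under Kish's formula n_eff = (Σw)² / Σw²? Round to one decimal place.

7.0

Σ wᵢ = 882 + 2669 + 337 + 1458 + 1020 + 1962 + 2050 + 1233 + 467 = 12078
Σ wᵢ² = 777924 + 7123561 + 113569 + 2125764 + 1040400 + 3849444 + 4202500 + 1520289 + 218089 = 20971540
n_eff = 12078² / 20971540 = 145878084 / 20971540 = 6.9560025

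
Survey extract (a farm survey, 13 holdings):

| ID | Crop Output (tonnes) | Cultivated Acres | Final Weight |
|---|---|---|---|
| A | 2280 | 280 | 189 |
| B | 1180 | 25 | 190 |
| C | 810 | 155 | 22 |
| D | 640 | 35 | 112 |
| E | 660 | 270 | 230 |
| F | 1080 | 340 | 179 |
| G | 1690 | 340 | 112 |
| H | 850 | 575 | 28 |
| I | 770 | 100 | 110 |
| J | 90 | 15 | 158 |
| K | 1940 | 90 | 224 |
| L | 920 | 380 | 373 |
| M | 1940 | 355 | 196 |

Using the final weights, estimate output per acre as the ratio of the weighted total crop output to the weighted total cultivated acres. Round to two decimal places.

5.26

Σ wᵢ·y = 2559700
Σ wᵢ·x = 486990
Ratio = 2559700 / 486990 = 5.2561654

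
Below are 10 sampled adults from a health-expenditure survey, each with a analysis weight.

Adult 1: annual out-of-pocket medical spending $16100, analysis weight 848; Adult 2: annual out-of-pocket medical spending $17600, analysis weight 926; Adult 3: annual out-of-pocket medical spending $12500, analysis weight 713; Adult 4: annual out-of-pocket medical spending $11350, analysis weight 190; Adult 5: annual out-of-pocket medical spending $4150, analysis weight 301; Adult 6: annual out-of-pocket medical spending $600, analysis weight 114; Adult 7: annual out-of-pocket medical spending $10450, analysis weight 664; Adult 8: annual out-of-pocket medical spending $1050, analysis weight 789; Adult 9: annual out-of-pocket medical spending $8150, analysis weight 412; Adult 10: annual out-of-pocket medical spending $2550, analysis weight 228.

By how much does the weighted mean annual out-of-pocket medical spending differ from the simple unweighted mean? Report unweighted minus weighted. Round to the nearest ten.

-1970

Unweighted sum = 16100 + 17600 + 12500 + 11350 + 4150 + 600 + 10450 + 1050 + 8150 + 2550 = 84500
Unweighted mean = 84500 / 10 = 8450
Weighted sum = 54043400
Sum of weights = 848 + 926 + 713 + 190 + 301 + 114 + 664 + 789 + 412 + 228 = 5185
Weighted mean = 54043400 / 5185 = 10423.028
Difference (unweighted minus weighted) = -1973.028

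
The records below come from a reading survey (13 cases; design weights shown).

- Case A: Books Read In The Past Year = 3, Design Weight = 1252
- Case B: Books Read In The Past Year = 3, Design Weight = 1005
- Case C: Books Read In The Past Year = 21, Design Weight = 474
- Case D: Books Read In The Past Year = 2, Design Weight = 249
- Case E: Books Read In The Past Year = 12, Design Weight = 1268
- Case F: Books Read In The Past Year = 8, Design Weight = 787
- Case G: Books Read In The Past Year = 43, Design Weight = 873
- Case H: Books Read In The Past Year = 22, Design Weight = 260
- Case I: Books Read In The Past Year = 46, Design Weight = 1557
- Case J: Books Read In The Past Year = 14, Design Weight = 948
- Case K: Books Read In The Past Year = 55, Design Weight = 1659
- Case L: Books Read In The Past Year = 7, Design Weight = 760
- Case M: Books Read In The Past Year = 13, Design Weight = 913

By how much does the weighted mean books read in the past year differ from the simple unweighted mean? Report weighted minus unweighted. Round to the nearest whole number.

4

Unweighted sum = 249
Unweighted mean = 249 / 13 = 19.153846
Weighted sum = 275322
Sum of weights = 12005
Weighted mean = 275322 / 12005 = 22.933944
Difference (weighted minus unweighted) = 3.780098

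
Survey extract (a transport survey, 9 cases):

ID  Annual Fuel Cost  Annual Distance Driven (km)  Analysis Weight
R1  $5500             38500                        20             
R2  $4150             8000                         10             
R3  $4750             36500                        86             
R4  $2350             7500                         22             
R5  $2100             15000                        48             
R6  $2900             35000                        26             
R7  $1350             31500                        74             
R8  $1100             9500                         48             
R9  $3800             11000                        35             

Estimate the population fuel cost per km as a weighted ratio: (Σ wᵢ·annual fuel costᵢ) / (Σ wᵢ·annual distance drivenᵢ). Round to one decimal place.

0.1

Σ wᵢ·y = 5500×20 + 4150×10 + 4750×86 + 2350×22 + 2100×48 + 2900×26 + 1350×74 + 1100×48 + 3800×35
  = 110000 + 41500 + 408500 + 51700 + 100800 + 75400 + 99900 + 52800 + 133000 = 1073600
Σ wᵢ·x = 38500×20 + 8000×10 + 36500×86 + 7500×22 + 15000×48 + 35000×26 + 31500×74 + 9500×48 + 11000×35
  = 8956000
Ratio = 1073600 / 8956000 = 0.11987494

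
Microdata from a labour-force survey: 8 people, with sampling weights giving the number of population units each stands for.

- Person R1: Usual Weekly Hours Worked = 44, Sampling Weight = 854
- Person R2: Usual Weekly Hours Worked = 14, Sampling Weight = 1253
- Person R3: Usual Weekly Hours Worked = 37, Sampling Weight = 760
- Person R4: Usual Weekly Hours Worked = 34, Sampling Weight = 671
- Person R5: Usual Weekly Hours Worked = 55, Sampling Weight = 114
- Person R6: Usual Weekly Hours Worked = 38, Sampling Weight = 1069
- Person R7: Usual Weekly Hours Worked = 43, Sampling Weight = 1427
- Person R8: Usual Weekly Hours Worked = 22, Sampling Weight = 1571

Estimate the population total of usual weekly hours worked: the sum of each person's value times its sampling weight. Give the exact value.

248867

Weighted total = 248867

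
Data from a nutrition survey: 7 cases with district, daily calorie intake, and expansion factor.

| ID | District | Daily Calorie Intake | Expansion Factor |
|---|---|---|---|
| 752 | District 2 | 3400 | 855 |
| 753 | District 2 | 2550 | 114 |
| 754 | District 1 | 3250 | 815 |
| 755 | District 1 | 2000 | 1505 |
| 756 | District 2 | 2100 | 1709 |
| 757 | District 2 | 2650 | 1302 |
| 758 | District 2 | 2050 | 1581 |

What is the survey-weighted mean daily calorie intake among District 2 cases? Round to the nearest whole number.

2424

District 2 rows: 752, 753, 756, 757, 758
Weighted sum = 3400×855 + 2550×114 + 2100×1709 + 2650×1302 + 2050×1581
  = 2907000 + 290700 + 3588900 + 3450300 + 3241050 = 13477950
Sum of weights = 5561
Weighted mean = 13477950 / 5561 = 2423.6558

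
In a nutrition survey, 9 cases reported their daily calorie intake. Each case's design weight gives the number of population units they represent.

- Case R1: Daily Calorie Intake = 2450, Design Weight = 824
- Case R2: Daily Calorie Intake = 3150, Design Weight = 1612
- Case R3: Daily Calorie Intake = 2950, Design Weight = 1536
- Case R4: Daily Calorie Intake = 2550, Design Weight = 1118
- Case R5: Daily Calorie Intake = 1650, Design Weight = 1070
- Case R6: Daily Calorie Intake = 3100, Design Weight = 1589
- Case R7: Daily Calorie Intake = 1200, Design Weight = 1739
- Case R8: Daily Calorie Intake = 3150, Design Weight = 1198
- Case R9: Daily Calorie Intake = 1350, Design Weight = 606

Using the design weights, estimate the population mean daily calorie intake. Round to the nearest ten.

2470

Weighted sum = 2450×824 + 3150×1612 + 2950×1536 + 2550×1118 + 1650×1070 + 3100×1589 + 1200×1739 + 3150×1198 + 1350×606
  = 27848700
Sum of weights = 824 + 1612 + 1536 + 1118 + 1070 + 1589 + 1739 + 1198 + 606 = 11292
Weighted mean = 27848700 / 11292 = 2466.2327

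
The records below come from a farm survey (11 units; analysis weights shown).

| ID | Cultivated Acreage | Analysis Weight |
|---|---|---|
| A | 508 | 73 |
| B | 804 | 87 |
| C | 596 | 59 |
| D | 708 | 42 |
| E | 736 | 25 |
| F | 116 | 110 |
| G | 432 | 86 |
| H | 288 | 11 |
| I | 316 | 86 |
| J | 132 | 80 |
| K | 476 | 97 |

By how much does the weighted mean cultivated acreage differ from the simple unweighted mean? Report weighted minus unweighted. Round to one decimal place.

-31.8

Unweighted sum = 508 + 804 + 596 + 708 + 736 + 116 + 432 + 288 + 316 + 132 + 476 = 5112
Unweighted mean = 5112 / 11 = 464.72727
Weighted sum = 508×73 + 804×87 + 596×59 + 708×42 + 736×25 + 116×110 + 432×86 + 288×11 + 316×86 + 132×80 + 476×97
  = 327320
Sum of weights = 73 + 87 + 59 + 42 + 25 + 110 + 86 + 11 + 86 + 80 + 97 = 756
Weighted mean = 327320 / 756 = 432.96296
Difference (weighted minus unweighted) = -31.76431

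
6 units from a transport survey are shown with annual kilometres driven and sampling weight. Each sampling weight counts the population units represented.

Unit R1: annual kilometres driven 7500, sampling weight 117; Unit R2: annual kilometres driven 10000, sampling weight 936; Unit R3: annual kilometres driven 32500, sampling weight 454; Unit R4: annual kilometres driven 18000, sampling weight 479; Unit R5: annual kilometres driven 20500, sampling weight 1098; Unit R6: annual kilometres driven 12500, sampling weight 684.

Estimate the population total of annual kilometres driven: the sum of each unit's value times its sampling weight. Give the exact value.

Weighted total = 7500×117 + 10000×936 + 32500×454 + 18000×479 + 20500×1098 + 12500×684
  = 877500 + 9360000 + 14755000 + 8622000 + 22509000 + 8550000 = 64673500

64673500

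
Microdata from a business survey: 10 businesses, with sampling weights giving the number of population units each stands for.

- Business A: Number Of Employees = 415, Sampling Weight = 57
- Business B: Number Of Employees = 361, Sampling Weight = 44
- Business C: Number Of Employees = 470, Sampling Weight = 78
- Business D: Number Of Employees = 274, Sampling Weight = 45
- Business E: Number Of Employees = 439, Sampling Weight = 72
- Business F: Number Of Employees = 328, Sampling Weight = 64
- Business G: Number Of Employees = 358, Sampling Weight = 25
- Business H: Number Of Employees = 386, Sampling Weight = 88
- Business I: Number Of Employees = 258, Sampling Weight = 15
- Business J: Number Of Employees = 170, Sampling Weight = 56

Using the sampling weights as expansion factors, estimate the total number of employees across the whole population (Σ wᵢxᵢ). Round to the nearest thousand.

Weighted total = 415×57 + 361×44 + 470×78 + 274×45 + 439×72 + 328×64 + 358×25 + 386×88 + 258×15 + 170×56
  = 23655 + 15884 + 36660 + 12330 + 31608 + 20992 + 8950 + 33968 + 3870 + 9520 = 197437

197000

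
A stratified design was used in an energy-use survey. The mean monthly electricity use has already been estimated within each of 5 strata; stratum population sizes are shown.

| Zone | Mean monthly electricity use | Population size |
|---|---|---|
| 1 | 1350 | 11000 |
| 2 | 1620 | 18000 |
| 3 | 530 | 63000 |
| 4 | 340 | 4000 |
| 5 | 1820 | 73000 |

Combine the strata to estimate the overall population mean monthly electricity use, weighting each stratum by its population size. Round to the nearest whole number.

Σ Nₕ·x̄ₕ = 211620000
Σ Nₕ = 11000 + 18000 + 63000 + 4000 + 73000 = 169000
Overall mean = 211620000 / 169000 = 1252.1893

1252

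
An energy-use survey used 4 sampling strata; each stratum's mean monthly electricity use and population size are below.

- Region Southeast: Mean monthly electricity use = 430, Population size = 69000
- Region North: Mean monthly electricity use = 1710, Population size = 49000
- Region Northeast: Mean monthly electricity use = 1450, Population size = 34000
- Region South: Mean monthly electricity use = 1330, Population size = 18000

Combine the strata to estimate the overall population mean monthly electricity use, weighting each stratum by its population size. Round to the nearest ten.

1100

Σ Nₕ·x̄ₕ = 430×69000 + 1710×49000 + 1450×34000 + 1330×18000
  = 29670000 + 83790000 + 49300000 + 23940000 = 186700000
Σ Nₕ = 69000 + 49000 + 34000 + 18000 = 170000
Overall mean = 186700000 / 170000 = 1098.2353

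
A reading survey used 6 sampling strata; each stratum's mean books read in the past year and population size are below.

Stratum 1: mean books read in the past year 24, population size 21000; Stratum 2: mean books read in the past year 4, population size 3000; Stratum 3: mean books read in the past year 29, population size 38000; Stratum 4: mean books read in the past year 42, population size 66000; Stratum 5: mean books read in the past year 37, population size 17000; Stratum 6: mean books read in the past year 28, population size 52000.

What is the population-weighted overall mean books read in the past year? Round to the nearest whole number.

33

Σ Nₕ·x̄ₕ = 6475000
Σ Nₕ = 21000 + 3000 + 38000 + 66000 + 17000 + 52000 = 197000
Overall mean = 6475000 / 197000 = 32.86802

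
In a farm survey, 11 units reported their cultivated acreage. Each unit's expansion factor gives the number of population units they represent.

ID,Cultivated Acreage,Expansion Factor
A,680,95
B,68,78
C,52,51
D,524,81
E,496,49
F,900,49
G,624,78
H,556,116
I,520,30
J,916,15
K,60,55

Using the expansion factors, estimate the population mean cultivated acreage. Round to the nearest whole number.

Weighted sum = 680×95 + 68×78 + 52×51 + 524×81 + 496×49 + 900×49 + 624×78 + 556×116 + 520×30 + 916×15 + 60×55
  = 329212
Sum of weights = 697
Weighted mean = 329212 / 697 = 472.32712

472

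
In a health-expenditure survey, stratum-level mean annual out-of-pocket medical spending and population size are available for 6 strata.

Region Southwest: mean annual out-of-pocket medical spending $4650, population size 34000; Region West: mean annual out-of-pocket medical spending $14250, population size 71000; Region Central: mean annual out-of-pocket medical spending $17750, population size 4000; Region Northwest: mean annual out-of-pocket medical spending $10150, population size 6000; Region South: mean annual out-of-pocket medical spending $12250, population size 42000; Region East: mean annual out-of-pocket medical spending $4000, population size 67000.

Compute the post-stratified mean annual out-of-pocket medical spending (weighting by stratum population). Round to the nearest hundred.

9300

Σ Nₕ·x̄ₕ = 4650×34000 + 14250×71000 + 17750×4000 + 10150×6000 + 12250×42000 + 4000×67000
  = 158100000 + 1011750000 + 71000000 + 60900000 + 514500000 + 268000000 = 2084250000
Σ Nₕ = 34000 + 71000 + 4000 + 6000 + 42000 + 67000 = 224000
Overall mean = 2084250000 / 224000 = 9304.6875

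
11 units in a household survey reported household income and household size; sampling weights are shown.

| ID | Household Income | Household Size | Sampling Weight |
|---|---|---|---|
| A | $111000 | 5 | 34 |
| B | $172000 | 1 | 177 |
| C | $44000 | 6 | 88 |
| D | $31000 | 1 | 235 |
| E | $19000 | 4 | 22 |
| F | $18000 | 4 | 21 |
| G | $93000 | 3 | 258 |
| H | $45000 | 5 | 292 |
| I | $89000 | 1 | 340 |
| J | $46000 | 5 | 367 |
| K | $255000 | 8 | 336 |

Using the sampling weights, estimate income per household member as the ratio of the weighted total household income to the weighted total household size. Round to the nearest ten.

Σ wᵢ·y = 216127000
Σ wᵢ·x = 8379
Ratio = 216127000 / 8379 = 25793.889

25790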